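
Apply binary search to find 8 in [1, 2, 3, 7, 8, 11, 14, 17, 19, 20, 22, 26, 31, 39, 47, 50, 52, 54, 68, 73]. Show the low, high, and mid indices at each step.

Binary search for 8 in [1, 2, 3, 7, 8, 11, 14, 17, 19, 20, 22, 26, 31, 39, 47, 50, 52, 54, 68, 73]:

lo=0, hi=19, mid=9, arr[mid]=20 -> 20 > 8, search left half
lo=0, hi=8, mid=4, arr[mid]=8 -> Found target at index 4!

Binary search finds 8 at index 4 after 2 comparisons. The search repeatedly halves the search space by comparing with the middle element.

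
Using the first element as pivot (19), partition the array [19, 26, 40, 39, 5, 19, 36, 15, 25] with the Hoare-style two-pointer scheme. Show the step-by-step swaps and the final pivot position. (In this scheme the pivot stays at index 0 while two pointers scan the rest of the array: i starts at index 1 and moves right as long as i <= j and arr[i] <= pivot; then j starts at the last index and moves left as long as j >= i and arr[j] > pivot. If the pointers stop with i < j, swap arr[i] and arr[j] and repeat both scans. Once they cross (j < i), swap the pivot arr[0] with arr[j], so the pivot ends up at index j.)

Hoare-style two-pointer partition with pivot = 19:

Initial array: [19, 26, 40, 39, 5, 19, 36, 15, 25]

Pointers start at i = 1, j = 8.
i stops at index 1 (arr[1]=26 > 19), j stops at index 7 (arr[7]=15 <= 19): swap arr[1] and arr[7], array becomes [19, 15, 40, 39, 5, 19, 36, 26, 25]
i stops at index 2 (arr[2]=40 > 19), j stops at index 5 (arr[5]=19 <= 19): swap arr[2] and arr[5], array becomes [19, 15, 19, 39, 5, 40, 36, 26, 25]
i stops at index 3 (arr[3]=39 > 19), j stops at index 4 (arr[4]=5 <= 19): swap arr[3] and arr[4], array becomes [19, 15, 19, 5, 39, 40, 36, 26, 25]
i ends at 4, j ends at 3: the pointers have crossed (j < i), so scanning stops.

Swap pivot arr[0] with arr[3] to place pivot at position 3: [5, 15, 19, 19, 39, 40, 36, 26, 25]
Pivot position: 3

After partitioning with pivot 19, the array becomes [5, 15, 19, 19, 39, 40, 36, 26, 25]. The pivot is placed at index 3. All elements to the left of the pivot are <= 19, and all elements to the right are > 19.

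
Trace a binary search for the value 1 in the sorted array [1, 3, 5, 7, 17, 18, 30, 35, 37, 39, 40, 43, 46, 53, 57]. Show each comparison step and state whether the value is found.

Binary search for 1 in [1, 3, 5, 7, 17, 18, 30, 35, 37, 39, 40, 43, 46, 53, 57]:

lo=0, hi=14, mid=7, arr[mid]=35 -> 35 > 1, search left half
lo=0, hi=6, mid=3, arr[mid]=7 -> 7 > 1, search left half
lo=0, hi=2, mid=1, arr[mid]=3 -> 3 > 1, search left half
lo=0, hi=0, mid=0, arr[mid]=1 -> Found target at index 0!

Binary search finds 1 at index 0 after 4 comparisons. The search repeatedly halves the search space by comparing with the middle element.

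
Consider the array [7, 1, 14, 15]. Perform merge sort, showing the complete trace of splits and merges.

Merge sort trace:

Split: [7, 1, 14, 15] -> [7, 1] and [14, 15]
  Split: [7, 1] -> [7] and [1]
  Merge: [7] + [1] -> [1, 7]
  Split: [14, 15] -> [14] and [15]
  Merge: [14] + [15] -> [14, 15]
Merge: [1, 7] + [14, 15] -> [1, 7, 14, 15]

Final sorted array: [1, 7, 14, 15]

The merge sort proceeds by recursively splitting the array and merging sorted halves.
After all merges, the sorted array is [1, 7, 14, 15].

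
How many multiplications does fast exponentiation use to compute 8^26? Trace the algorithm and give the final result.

Computing 8^26 by squaring (build up from 8^1; each line after the first costs one multiplication):

8^1 = 8
8^2 = (8^1)^2 = 8^2 = 64
8^3 = 8 * 8^2 = 8 * 64 = 512
8^6 = (8^3)^2 = 512^2 = 262144
8^12 = (8^6)^2 = 262144^2 = 68719476736
8^13 = 8 * 8^12 = 8 * 68719476736 = 549755813888
8^26 = (8^13)^2 = 549755813888^2 = 302231454903657293676544

Result: 302231454903657293676544
Multiplications needed: 6 (6 lines after 8^1)

8^26 = 302231454903657293676544. Using exponentiation by squaring, this requires 6 multiplications. The key idea: if the exponent is even, square the half-power; if odd, multiply by the base once.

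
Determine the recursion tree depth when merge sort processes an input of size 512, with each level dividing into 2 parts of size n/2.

For divide and conquer with division factor 2:

Problem sizes at each level:
Level 0: 512
Level 1: 256
Level 2: 128
Level 3: 64
Level 4: 32
Level 5: 16
Level 6: 8
Level 7: 4
Level 8: 2
Level 9: 1

The root is level 0 and the size-1 base case is level 9 (the tree spans levels 0 through 9, i.e. 10 levels counting the root), so the depth is the number of divisions: log_2(512) = 9

The recursion tree depth is log_2(512) = 9. At each level, the problem size is divided by 2, so it takes 9 divisions to reduce to a base case of size 1. The algorithm makes 2 recursive calls at each level.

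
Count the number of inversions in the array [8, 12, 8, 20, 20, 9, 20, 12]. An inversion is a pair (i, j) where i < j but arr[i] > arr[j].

Finding inversions in [8, 12, 8, 20, 20, 9, 20, 12]:

(1, 2): arr[1]=12 > arr[2]=8
(1, 5): arr[1]=12 > arr[5]=9
(3, 5): arr[3]=20 > arr[5]=9
(3, 7): arr[3]=20 > arr[7]=12
(4, 5): arr[4]=20 > arr[5]=9
(4, 7): arr[4]=20 > arr[7]=12
(6, 7): arr[6]=20 > arr[7]=12

Total inversions: 7

The array has 7 inversion(s): (1,2), (1,5), (3,5), (3,7), (4,5), (4,7), (6,7). Each pair (i,j) satisfies i < j and arr[i] > arr[j].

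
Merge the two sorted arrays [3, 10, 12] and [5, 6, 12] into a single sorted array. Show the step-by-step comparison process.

Merging process:

Compare 3 vs 5: take 3 from left. Merged: [3]
Compare 10 vs 5: take 5 from right. Merged: [3, 5]
Compare 10 vs 6: take 6 from right. Merged: [3, 5, 6]
Compare 10 vs 12: take 10 from left. Merged: [3, 5, 6, 10]
Compare 12 vs 12: take 12 from left. Merged: [3, 5, 6, 10, 12]
Append remaining from right: [12]. Merged: [3, 5, 6, 10, 12, 12]

Final merged array: [3, 5, 6, 10, 12, 12]
Total comparisons: 5

The merged array is [3, 5, 6, 10, 12, 12], requiring 5 comparisons. The merge step runs in O(n) time where n is the total number of elements.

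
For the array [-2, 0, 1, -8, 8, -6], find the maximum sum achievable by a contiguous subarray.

Using Kadane's algorithm on [-2, 0, 1, -8, 8, -6]:

Scanning through the array:
Position 1 (value 0): max_ending_here = 0, max_so_far = 0
Position 2 (value 1): max_ending_here = 1, max_so_far = 1
Position 3 (value -8): max_ending_here = -7, max_so_far = 1
Position 4 (value 8): max_ending_here = 8, max_so_far = 8
Position 5 (value -6): max_ending_here = 2, max_so_far = 8

Maximum subarray: [8]
Maximum sum: 8

The maximum subarray is [8] with sum 8. This subarray runs from index 4 to index 4.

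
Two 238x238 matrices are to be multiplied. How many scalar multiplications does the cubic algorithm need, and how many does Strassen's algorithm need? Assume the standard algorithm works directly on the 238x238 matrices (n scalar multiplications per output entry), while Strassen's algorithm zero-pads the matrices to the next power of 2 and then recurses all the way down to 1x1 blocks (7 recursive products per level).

Matrix multiplication for 238x238 matrices:

Strassen's algorithm requires power-of-2 dimensions. Pad 238x238 to 256x256 (next power of 2).

Standard algorithm: 238^3 = 13481272 multiplications
Strassen's algorithm: 7^(log2(256)) = 7^8 = 5764801 multiplications
Savings: 13481272 - 5764801 = 7716471 multiplications

Standard: 13481272 multiplications (238^3). Strassen: 5764801 multiplications (7^8, after padding to 256x256). Strassen reduces 8 recursive multiplications to 7 at each level.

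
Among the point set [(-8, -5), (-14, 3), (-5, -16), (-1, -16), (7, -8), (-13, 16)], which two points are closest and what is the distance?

Computing all pairwise distances among 6 points:

d((-8, -5), (-14, 3)) = 10.0
d((-8, -5), (-5, -16)) = 11.4018
d((-8, -5), (-1, -16)) = 13.0384
d((-8, -5), (7, -8)) = 15.2971
d((-8, -5), (-13, 16)) = 21.587
d((-14, 3), (-5, -16)) = 21.0238
d((-14, 3), (-1, -16)) = 23.0217
d((-14, 3), (7, -8)) = 23.7065
d((-14, 3), (-13, 16)) = 13.0384
d((-5, -16), (-1, -16)) = 4.0 <-- minimum
d((-5, -16), (7, -8)) = 14.4222
d((-5, -16), (-13, 16)) = 32.9848
d((-1, -16), (7, -8)) = 11.3137
d((-1, -16), (-13, 16)) = 34.176
d((7, -8), (-13, 16)) = 31.241

Closest pair: (-5, -16) and (-1, -16) with distance 4.0

The closest pair is (-5, -16) and (-1, -16) with Euclidean distance 4.0. For 6 points, brute-force pairwise comparison is shown above. For large n, the divide-and-conquer algorithm (sort by x, recurse on halves, check the dividing strip) achieves O(n log n).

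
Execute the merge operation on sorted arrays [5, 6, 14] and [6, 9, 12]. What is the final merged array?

Merging process:

Compare 5 vs 6: take 5 from left. Merged: [5]
Compare 6 vs 6: take 6 from left. Merged: [5, 6]
Compare 14 vs 6: take 6 from right. Merged: [5, 6, 6]
Compare 14 vs 9: take 9 from right. Merged: [5, 6, 6, 9]
Compare 14 vs 12: take 12 from right. Merged: [5, 6, 6, 9, 12]
Append remaining from left: [14]. Merged: [5, 6, 6, 9, 12, 14]

Final merged array: [5, 6, 6, 9, 12, 14]
Total comparisons: 5

The merged array is [5, 6, 6, 9, 12, 14], requiring 5 comparisons. The merge step runs in O(n) time where n is the total number of elements.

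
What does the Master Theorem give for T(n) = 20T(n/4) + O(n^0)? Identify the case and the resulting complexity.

Master Theorem for T(n) = 20T(n/4) + O(n^0):

a = 20, b = 4, c = 0
log_b(a) = log_4(20) = 2.1610

Case 1: c = 0 < log_4(20) = 2.1610
T(n) = O(n^(log_4 20))

For T(n) = 20T(n/4) + O(n^0): log_4(20) = 2.1610. This is Case 1 of the Master Theorem (c < log_b(a), work dominated by leaves), giving O(n^(log_4 20)).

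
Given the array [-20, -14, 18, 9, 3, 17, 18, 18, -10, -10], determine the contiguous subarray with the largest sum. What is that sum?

Using Kadane's algorithm on [-20, -14, 18, 9, 3, 17, 18, 18, -10, -10]:

Scanning through the array:
Position 1 (value -14): max_ending_here = -14, max_so_far = -14
Position 2 (value 18): max_ending_here = 18, max_so_far = 18
Position 3 (value 9): max_ending_here = 27, max_so_far = 27
Position 4 (value 3): max_ending_here = 30, max_so_far = 30
Position 5 (value 17): max_ending_here = 47, max_so_far = 47
Position 6 (value 18): max_ending_here = 65, max_so_far = 65
Position 7 (value 18): max_ending_here = 83, max_so_far = 83
Position 8 (value -10): max_ending_here = 73, max_so_far = 83
Position 9 (value -10): max_ending_here = 63, max_so_far = 83

Maximum subarray: [18, 9, 3, 17, 18, 18]
Maximum sum: 83

The maximum subarray is [18, 9, 3, 17, 18, 18] with sum 83. This subarray runs from index 2 to index 7.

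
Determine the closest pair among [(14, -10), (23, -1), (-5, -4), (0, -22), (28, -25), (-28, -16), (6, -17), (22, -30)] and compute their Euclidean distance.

Computing all pairwise distances among 8 points:

d((14, -10), (23, -1)) = 12.7279
d((14, -10), (-5, -4)) = 19.9249
d((14, -10), (0, -22)) = 18.4391
d((14, -10), (28, -25)) = 20.5183
d((14, -10), (-28, -16)) = 42.4264
d((14, -10), (6, -17)) = 10.6301
d((14, -10), (22, -30)) = 21.5407
d((23, -1), (-5, -4)) = 28.1603
d((23, -1), (0, -22)) = 31.1448
d((23, -1), (28, -25)) = 24.5153
d((23, -1), (-28, -16)) = 53.1601
d((23, -1), (6, -17)) = 23.3452
d((23, -1), (22, -30)) = 29.0172
d((-5, -4), (0, -22)) = 18.6815
d((-5, -4), (28, -25)) = 39.1152
d((-5, -4), (-28, -16)) = 25.9422
d((-5, -4), (6, -17)) = 17.0294
d((-5, -4), (22, -30)) = 37.4833
d((0, -22), (28, -25)) = 28.1603
d((0, -22), (-28, -16)) = 28.6356
d((0, -22), (6, -17)) = 7.8102 <-- minimum
d((0, -22), (22, -30)) = 23.4094
d((28, -25), (-28, -16)) = 56.7186
d((28, -25), (6, -17)) = 23.4094
d((28, -25), (22, -30)) = 7.8102 <-- minimum
d((-28, -16), (6, -17)) = 34.0147
d((-28, -16), (22, -30)) = 51.923
d((6, -17), (22, -30)) = 20.6155

Minimum distance: 7.8102 (tie among 2 pairs: (0, -22) and (6, -17); (28, -25) and (22, -30))

The minimum Euclidean distance is 7.8102. There is a tie: 2 pairs achieve this minimum — (0, -22) and (6, -17); (28, -25) and (22, -30). Any of these is a valid closest pair. For 8 points, brute-force pairwise comparison is shown above. For large n, the divide-and-conquer algorithm (sort by x, recurse on halves, check the dividing strip) achieves O(n log n).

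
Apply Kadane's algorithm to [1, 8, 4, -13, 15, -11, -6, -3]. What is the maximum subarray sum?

Using Kadane's algorithm on [1, 8, 4, -13, 15, -11, -6, -3]:

Scanning through the array:
Position 1 (value 8): max_ending_here = 9, max_so_far = 9
Position 2 (value 4): max_ending_here = 13, max_so_far = 13
Position 3 (value -13): max_ending_here = 0, max_so_far = 13
Position 4 (value 15): max_ending_here = 15, max_so_far = 15
Position 5 (value -11): max_ending_here = 4, max_so_far = 15
Position 6 (value -6): max_ending_here = -2, max_so_far = 15
Position 7 (value -3): max_ending_here = -3, max_so_far = 15

Maximum subarray: [1, 8, 4, -13, 15]
Maximum sum: 15

The maximum subarray is [1, 8, 4, -13, 15] with sum 15. This subarray runs from index 0 to index 4.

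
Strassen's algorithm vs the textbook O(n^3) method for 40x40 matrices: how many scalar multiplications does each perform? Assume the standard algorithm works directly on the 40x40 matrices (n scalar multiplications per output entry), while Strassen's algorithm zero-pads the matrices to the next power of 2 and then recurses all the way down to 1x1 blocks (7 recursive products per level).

Matrix multiplication for 40x40 matrices:

Strassen's algorithm requires power-of-2 dimensions. Pad 40x40 to 64x64 (next power of 2).

Standard algorithm: 40^3 = 64000 multiplications
Strassen's algorithm: 7^(log2(64)) = 7^6 = 117649 multiplications
Difference: 64000 - 117649 = -53649 (Strassen uses MORE here due to padding overhead — for small or just-over-power-of-2 n, padding can outweigh the per-level savings)

Standard: 64000 multiplications (40^3). Strassen: 117649 multiplications (7^6, after padding to 64x64). Strassen reduces 8 recursive multiplications to 7 at each level.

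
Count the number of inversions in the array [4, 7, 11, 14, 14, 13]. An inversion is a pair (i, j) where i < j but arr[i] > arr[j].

Finding inversions in [4, 7, 11, 14, 14, 13]:

(3, 5): arr[3]=14 > arr[5]=13
(4, 5): arr[4]=14 > arr[5]=13

Total inversions: 2

The array has 2 inversion(s): (3,5), (4,5). Each pair (i,j) satisfies i < j and arr[i] > arr[j].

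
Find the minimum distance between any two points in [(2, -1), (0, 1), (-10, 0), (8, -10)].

Computing all pairwise distances among 4 points:

d((2, -1), (0, 1)) = 2.8284 <-- minimum
d((2, -1), (-10, 0)) = 12.0416
d((2, -1), (8, -10)) = 10.8167
d((0, 1), (-10, 0)) = 10.0499
d((0, 1), (8, -10)) = 13.6015
d((-10, 0), (8, -10)) = 20.5913

Closest pair: (2, -1) and (0, 1) with distance 2.8284

The closest pair is (2, -1) and (0, 1) with Euclidean distance 2.8284. For 4 points, brute-force pairwise comparison is shown above. For large n, the divide-and-conquer algorithm (sort by x, recurse on halves, check the dividing strip) achieves O(n log n).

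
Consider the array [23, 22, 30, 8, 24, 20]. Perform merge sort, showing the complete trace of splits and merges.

Merge sort trace:

Split: [23, 22, 30, 8, 24, 20] -> [23, 22, 30] and [8, 24, 20]
  Split: [23, 22, 30] -> [23] and [22, 30]
    Split: [22, 30] -> [22] and [30]
    Merge: [22] + [30] -> [22, 30]
  Merge: [23] + [22, 30] -> [22, 23, 30]
  Split: [8, 24, 20] -> [8] and [24, 20]
    Split: [24, 20] -> [24] and [20]
    Merge: [24] + [20] -> [20, 24]
  Merge: [8] + [20, 24] -> [8, 20, 24]
Merge: [22, 23, 30] + [8, 20, 24] -> [8, 20, 22, 23, 24, 30]

Final sorted array: [8, 20, 22, 23, 24, 30]

The merge sort proceeds by recursively splitting the array and merging sorted halves.
After all merges, the sorted array is [8, 20, 22, 23, 24, 30].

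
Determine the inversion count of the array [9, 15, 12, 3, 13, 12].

Finding inversions in [9, 15, 12, 3, 13, 12]:

(0, 3): arr[0]=9 > arr[3]=3
(1, 2): arr[1]=15 > arr[2]=12
(1, 3): arr[1]=15 > arr[3]=3
(1, 4): arr[1]=15 > arr[4]=13
(1, 5): arr[1]=15 > arr[5]=12
(2, 3): arr[2]=12 > arr[3]=3
(4, 5): arr[4]=13 > arr[5]=12

Total inversions: 7

The array has 7 inversion(s): (0,3), (1,2), (1,3), (1,4), (1,5), (2,3), (4,5). Each pair (i,j) satisfies i < j and arr[i] > arr[j].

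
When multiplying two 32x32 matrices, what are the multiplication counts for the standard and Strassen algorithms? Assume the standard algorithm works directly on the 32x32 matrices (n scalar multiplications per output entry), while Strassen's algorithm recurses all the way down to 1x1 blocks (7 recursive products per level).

Matrix multiplication for 32x32 matrices:

Standard algorithm: 32^3 = 32768 multiplications
Strassen's algorithm: 7^(log2(32)) = 7^5 = 16807 multiplications
Savings: 32768 - 16807 = 15961 multiplications

Standard: 32768 multiplications (32^3). Strassen: 16807 multiplications (7^5). Strassen reduces 8 recursive multiplications to 7 at each level.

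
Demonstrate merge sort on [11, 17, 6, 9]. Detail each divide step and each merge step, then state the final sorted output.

Merge sort trace:

Split: [11, 17, 6, 9] -> [11, 17] and [6, 9]
  Split: [11, 17] -> [11] and [17]
  Merge: [11] + [17] -> [11, 17]
  Split: [6, 9] -> [6] and [9]
  Merge: [6] + [9] -> [6, 9]
Merge: [11, 17] + [6, 9] -> [6, 9, 11, 17]

Final sorted array: [6, 9, 11, 17]

The merge sort proceeds by recursively splitting the array and merging sorted halves.
After all merges, the sorted array is [6, 9, 11, 17].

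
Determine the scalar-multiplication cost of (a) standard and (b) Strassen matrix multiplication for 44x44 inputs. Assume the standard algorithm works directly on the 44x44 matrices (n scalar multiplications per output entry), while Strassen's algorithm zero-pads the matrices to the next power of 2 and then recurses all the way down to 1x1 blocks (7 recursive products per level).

Matrix multiplication for 44x44 matrices:

Strassen's algorithm requires power-of-2 dimensions. Pad 44x44 to 64x64 (next power of 2).

Standard algorithm: 44^3 = 85184 multiplications
Strassen's algorithm: 7^(log2(64)) = 7^6 = 117649 multiplications
Difference: 85184 - 117649 = -32465 (Strassen uses MORE here due to padding overhead — for small or just-over-power-of-2 n, padding can outweigh the per-level savings)

Standard: 85184 multiplications (44^3). Strassen: 117649 multiplications (7^6, after padding to 64x64). Strassen reduces 8 recursive multiplications to 7 at each level.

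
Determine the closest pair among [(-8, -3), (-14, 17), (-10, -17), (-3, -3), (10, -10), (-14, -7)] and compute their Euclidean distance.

Computing all pairwise distances among 6 points:

d((-8, -3), (-14, 17)) = 20.8806
d((-8, -3), (-10, -17)) = 14.1421
d((-8, -3), (-3, -3)) = 5.0 <-- minimum
d((-8, -3), (10, -10)) = 19.3132
d((-8, -3), (-14, -7)) = 7.2111
d((-14, 17), (-10, -17)) = 34.2345
d((-14, 17), (-3, -3)) = 22.8254
d((-14, 17), (10, -10)) = 36.1248
d((-14, 17), (-14, -7)) = 24.0
d((-10, -17), (-3, -3)) = 15.6525
d((-10, -17), (10, -10)) = 21.1896
d((-10, -17), (-14, -7)) = 10.7703
d((-3, -3), (10, -10)) = 14.7648
d((-3, -3), (-14, -7)) = 11.7047
d((10, -10), (-14, -7)) = 24.1868

Closest pair: (-8, -3) and (-3, -3) with distance 5.0

The closest pair is (-8, -3) and (-3, -3) with Euclidean distance 5.0. For 6 points, brute-force pairwise comparison is shown above. For large n, the divide-and-conquer algorithm (sort by x, recurse on halves, check the dividing strip) achieves O(n log n).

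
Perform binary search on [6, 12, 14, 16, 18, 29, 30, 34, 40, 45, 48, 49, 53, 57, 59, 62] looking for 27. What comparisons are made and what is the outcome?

Binary search for 27 in [6, 12, 14, 16, 18, 29, 30, 34, 40, 45, 48, 49, 53, 57, 59, 62]:

lo=0, hi=15, mid=7, arr[mid]=34 -> 34 > 27, search left half
lo=0, hi=6, mid=3, arr[mid]=16 -> 16 < 27, search right half
lo=4, hi=6, mid=5, arr[mid]=29 -> 29 > 27, search left half
lo=4, hi=4, mid=4, arr[mid]=18 -> 18 < 27, search right half
lo=5 > hi=4, target 27 not found

Binary search determines that 27 is not in the array after 4 comparisons. The search space was exhausted without finding the target.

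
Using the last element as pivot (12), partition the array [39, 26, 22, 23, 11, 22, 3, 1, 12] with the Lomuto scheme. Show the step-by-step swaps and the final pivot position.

Lomuto partition with pivot = 12:

Initial array: [39, 26, 22, 23, 11, 22, 3, 1, 12]

arr[0]=39 > 12: no swap
arr[1]=26 > 12: no swap
arr[2]=22 > 12: no swap
arr[3]=23 > 12: no swap
arr[4]=11 <= 12: swap with position 0, array becomes [11, 26, 22, 23, 39, 22, 3, 1, 12]
arr[5]=22 > 12: no swap
arr[6]=3 <= 12: swap with position 1, array becomes [11, 3, 22, 23, 39, 22, 26, 1, 12]
arr[7]=1 <= 12: swap with position 2, array becomes [11, 3, 1, 23, 39, 22, 26, 22, 12]

Place pivot at position 3: [11, 3, 1, 12, 39, 22, 26, 22, 23]
Pivot position: 3

After partitioning with pivot 12, the array becomes [11, 3, 1, 12, 39, 22, 26, 22, 23]. The pivot is placed at index 3. All elements to the left of the pivot are <= 12, and all elements to the right are > 12.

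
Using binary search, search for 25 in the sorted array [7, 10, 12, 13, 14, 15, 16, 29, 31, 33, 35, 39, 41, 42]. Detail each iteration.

Binary search for 25 in [7, 10, 12, 13, 14, 15, 16, 29, 31, 33, 35, 39, 41, 42]:

lo=0, hi=13, mid=6, arr[mid]=16 -> 16 < 25, search right half
lo=7, hi=13, mid=10, arr[mid]=35 -> 35 > 25, search left half
lo=7, hi=9, mid=8, arr[mid]=31 -> 31 > 25, search left half
lo=7, hi=7, mid=7, arr[mid]=29 -> 29 > 25, search left half
lo=7 > hi=6, target 25 not found

Binary search determines that 25 is not in the array after 4 comparisons. The search space was exhausted without finding the target.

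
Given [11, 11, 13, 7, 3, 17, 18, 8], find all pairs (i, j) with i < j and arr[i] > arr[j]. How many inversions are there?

Finding inversions in [11, 11, 13, 7, 3, 17, 18, 8]:

(0, 3): arr[0]=11 > arr[3]=7
(0, 4): arr[0]=11 > arr[4]=3
(0, 7): arr[0]=11 > arr[7]=8
(1, 3): arr[1]=11 > arr[3]=7
(1, 4): arr[1]=11 > arr[4]=3
(1, 7): arr[1]=11 > arr[7]=8
(2, 3): arr[2]=13 > arr[3]=7
(2, 4): arr[2]=13 > arr[4]=3
(2, 7): arr[2]=13 > arr[7]=8
(3, 4): arr[3]=7 > arr[4]=3
(5, 7): arr[5]=17 > arr[7]=8
(6, 7): arr[6]=18 > arr[7]=8

Total inversions: 12

The array has 12 inversion(s): (0,3), (0,4), (0,7), (1,3), (1,4), (1,7), (2,3), (2,4), (2,7), (3,4), (5,7), (6,7). Each pair (i,j) satisfies i < j and arr[i] > arr[j].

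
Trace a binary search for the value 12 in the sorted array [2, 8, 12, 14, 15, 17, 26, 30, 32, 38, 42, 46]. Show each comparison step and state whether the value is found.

Binary search for 12 in [2, 8, 12, 14, 15, 17, 26, 30, 32, 38, 42, 46]:

lo=0, hi=11, mid=5, arr[mid]=17 -> 17 > 12, search left half
lo=0, hi=4, mid=2, arr[mid]=12 -> Found target at index 2!

Binary search finds 12 at index 2 after 2 comparisons. The search repeatedly halves the search space by comparing with the middle element.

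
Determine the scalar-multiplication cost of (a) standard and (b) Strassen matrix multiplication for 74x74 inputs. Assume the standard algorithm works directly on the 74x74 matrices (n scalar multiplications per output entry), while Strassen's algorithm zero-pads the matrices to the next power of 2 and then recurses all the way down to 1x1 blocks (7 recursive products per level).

Matrix multiplication for 74x74 matrices:

Strassen's algorithm requires power-of-2 dimensions. Pad 74x74 to 128x128 (next power of 2).

Standard algorithm: 74^3 = 405224 multiplications
Strassen's algorithm: 7^(log2(128)) = 7^7 = 823543 multiplications
Difference: 405224 - 823543 = -418319 (Strassen uses MORE here due to padding overhead — for small or just-over-power-of-2 n, padding can outweigh the per-level savings)

Standard: 405224 multiplications (74^3). Strassen: 823543 multiplications (7^7, after padding to 128x128). Strassen reduces 8 recursive multiplications to 7 at each level.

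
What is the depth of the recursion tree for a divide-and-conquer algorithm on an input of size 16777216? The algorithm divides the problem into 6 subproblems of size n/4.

For divide and conquer with division factor 4:

Problem sizes at each level:
Level 0: 16777216
Level 1: 4194304
Level 2: 1048576
Level 3: 262144
Level 4: 65536
Level 5: 16384
Level 6: 4096
Level 7: 1024
Level 8: 256
Level 9: 64
Level 10: 16
Level 11: 4
Level 12: 1

The root is level 0 and the size-1 base case is level 12 (the tree spans levels 0 through 12, i.e. 13 levels counting the root), so the depth is the number of divisions: log_4(16777216) = 12

The recursion tree depth is log_4(16777216) = 12. At each level, the problem size is divided by 4, so it takes 12 divisions to reduce to a base case of size 1. The algorithm makes 6 recursive calls at each level.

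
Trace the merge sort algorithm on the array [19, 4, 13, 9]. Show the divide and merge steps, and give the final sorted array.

Merge sort trace:

Split: [19, 4, 13, 9] -> [19, 4] and [13, 9]
  Split: [19, 4] -> [19] and [4]
  Merge: [19] + [4] -> [4, 19]
  Split: [13, 9] -> [13] and [9]
  Merge: [13] + [9] -> [9, 13]
Merge: [4, 19] + [9, 13] -> [4, 9, 13, 19]

Final sorted array: [4, 9, 13, 19]

The merge sort proceeds by recursively splitting the array and merging sorted halves.
After all merges, the sorted array is [4, 9, 13, 19].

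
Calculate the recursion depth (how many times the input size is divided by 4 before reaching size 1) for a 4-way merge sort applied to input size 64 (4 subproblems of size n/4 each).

For divide and conquer with division factor 4:

Problem sizes at each level:
Level 0: 64
Level 1: 16
Level 2: 4
Level 3: 1

The root is level 0 and the size-1 base case is level 3 (the tree spans levels 0 through 3, i.e. 4 levels counting the root), so the depth is the number of divisions: log_4(64) = 3

The recursion tree depth is log_4(64) = 3. At each level, the problem size is divided by 4, so it takes 3 divisions to reduce to a base case of size 1. The algorithm makes 4 recursive calls at each level.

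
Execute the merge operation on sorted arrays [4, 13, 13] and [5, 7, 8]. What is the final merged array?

Merging process:

Compare 4 vs 5: take 4 from left. Merged: [4]
Compare 13 vs 5: take 5 from right. Merged: [4, 5]
Compare 13 vs 7: take 7 from right. Merged: [4, 5, 7]
Compare 13 vs 8: take 8 from right. Merged: [4, 5, 7, 8]
Append remaining from left: [13, 13]. Merged: [4, 5, 7, 8, 13, 13]

Final merged array: [4, 5, 7, 8, 13, 13]
Total comparisons: 4

The merged array is [4, 5, 7, 8, 13, 13], requiring 4 comparisons. The merge step runs in O(n) time where n is the total number of elements.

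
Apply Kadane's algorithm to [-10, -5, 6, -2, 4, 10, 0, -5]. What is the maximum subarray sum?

Using Kadane's algorithm on [-10, -5, 6, -2, 4, 10, 0, -5]:

Scanning through the array:
Position 1 (value -5): max_ending_here = -5, max_so_far = -5
Position 2 (value 6): max_ending_here = 6, max_so_far = 6
Position 3 (value -2): max_ending_here = 4, max_so_far = 6
Position 4 (value 4): max_ending_here = 8, max_so_far = 8
Position 5 (value 10): max_ending_here = 18, max_so_far = 18
Position 6 (value 0): max_ending_here = 18, max_so_far = 18
Position 7 (value -5): max_ending_here = 13, max_so_far = 18

Maximum subarray: [6, -2, 4, 10]
Maximum sum: 18

The maximum subarray is [6, -2, 4, 10] with sum 18. This subarray runs from index 2 to index 5.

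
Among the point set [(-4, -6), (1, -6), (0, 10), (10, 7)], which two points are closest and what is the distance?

Computing all pairwise distances among 4 points:

d((-4, -6), (1, -6)) = 5.0 <-- minimum
d((-4, -6), (0, 10)) = 16.4924
d((-4, -6), (10, 7)) = 19.105
d((1, -6), (0, 10)) = 16.0312
d((1, -6), (10, 7)) = 15.8114
d((0, 10), (10, 7)) = 10.4403

Closest pair: (-4, -6) and (1, -6) with distance 5.0

The closest pair is (-4, -6) and (1, -6) with Euclidean distance 5.0. For 4 points, brute-force pairwise comparison is shown above. For large n, the divide-and-conquer algorithm (sort by x, recurse on halves, check the dividing strip) achieves O(n log n).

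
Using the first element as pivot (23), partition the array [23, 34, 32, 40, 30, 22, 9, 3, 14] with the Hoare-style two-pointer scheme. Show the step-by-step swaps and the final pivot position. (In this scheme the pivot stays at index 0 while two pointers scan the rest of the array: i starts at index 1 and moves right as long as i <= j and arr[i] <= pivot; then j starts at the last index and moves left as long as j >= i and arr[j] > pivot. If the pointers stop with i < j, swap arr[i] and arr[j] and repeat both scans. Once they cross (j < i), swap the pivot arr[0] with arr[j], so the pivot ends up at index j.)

Hoare-style two-pointer partition with pivot = 23:

Initial array: [23, 34, 32, 40, 30, 22, 9, 3, 14]

Pointers start at i = 1, j = 8.
i stops at index 1 (arr[1]=34 > 23), j stops at index 8 (arr[8]=14 <= 23): swap arr[1] and arr[8], array becomes [23, 14, 32, 40, 30, 22, 9, 3, 34]
i stops at index 2 (arr[2]=32 > 23), j stops at index 7 (arr[7]=3 <= 23): swap arr[2] and arr[7], array becomes [23, 14, 3, 40, 30, 22, 9, 32, 34]
i stops at index 3 (arr[3]=40 > 23), j stops at index 6 (arr[6]=9 <= 23): swap arr[3] and arr[6], array becomes [23, 14, 3, 9, 30, 22, 40, 32, 34]
i stops at index 4 (arr[4]=30 > 23), j stops at index 5 (arr[5]=22 <= 23): swap arr[4] and arr[5], array becomes [23, 14, 3, 9, 22, 30, 40, 32, 34]
i ends at 5, j ends at 4: the pointers have crossed (j < i), so scanning stops.

Swap pivot arr[0] with arr[4] to place pivot at position 4: [22, 14, 3, 9, 23, 30, 40, 32, 34]
Pivot position: 4

After partitioning with pivot 23, the array becomes [22, 14, 3, 9, 23, 30, 40, 32, 34]. The pivot is placed at index 4. All elements to the left of the pivot are <= 23, and all elements to the right are > 23.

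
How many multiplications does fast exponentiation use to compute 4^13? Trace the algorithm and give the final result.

Computing 4^13 by squaring (build up from 4^1; each line after the first costs one multiplication):

4^1 = 4
4^2 = (4^1)^2 = 4^2 = 16
4^3 = 4 * 4^2 = 4 * 16 = 64
4^6 = (4^3)^2 = 64^2 = 4096
4^12 = (4^6)^2 = 4096^2 = 16777216
4^13 = 4 * 4^12 = 4 * 16777216 = 67108864

Result: 67108864
Multiplications needed: 5 (5 lines after 4^1)

4^13 = 67108864. Using exponentiation by squaring, this requires 5 multiplications. The key idea: if the exponent is even, square the half-power; if odd, multiply by the base once.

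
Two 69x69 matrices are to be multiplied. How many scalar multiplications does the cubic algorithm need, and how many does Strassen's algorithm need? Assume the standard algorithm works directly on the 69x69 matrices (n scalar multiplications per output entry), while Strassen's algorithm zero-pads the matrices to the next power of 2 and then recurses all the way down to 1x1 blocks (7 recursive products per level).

Matrix multiplication for 69x69 matrices:

Strassen's algorithm requires power-of-2 dimensions. Pad 69x69 to 128x128 (next power of 2).

Standard algorithm: 69^3 = 328509 multiplications
Strassen's algorithm: 7^(log2(128)) = 7^7 = 823543 multiplications
Difference: 328509 - 823543 = -495034 (Strassen uses MORE here due to padding overhead — for small or just-over-power-of-2 n, padding can outweigh the per-level savings)

Standard: 328509 multiplications (69^3). Strassen: 823543 multiplications (7^7, after padding to 128x128). Strassen reduces 8 recursive multiplications to 7 at each level.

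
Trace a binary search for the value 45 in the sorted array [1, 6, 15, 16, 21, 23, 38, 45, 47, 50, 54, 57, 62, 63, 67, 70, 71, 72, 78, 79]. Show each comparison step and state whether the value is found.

Binary search for 45 in [1, 6, 15, 16, 21, 23, 38, 45, 47, 50, 54, 57, 62, 63, 67, 70, 71, 72, 78, 79]:

lo=0, hi=19, mid=9, arr[mid]=50 -> 50 > 45, search left half
lo=0, hi=8, mid=4, arr[mid]=21 -> 21 < 45, search right half
lo=5, hi=8, mid=6, arr[mid]=38 -> 38 < 45, search right half
lo=7, hi=8, mid=7, arr[mid]=45 -> Found target at index 7!

Binary search finds 45 at index 7 after 4 comparisons. The search repeatedly halves the search space by comparing with the middle element.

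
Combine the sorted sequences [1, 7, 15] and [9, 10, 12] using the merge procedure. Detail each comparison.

Merging process:

Compare 1 vs 9: take 1 from left. Merged: [1]
Compare 7 vs 9: take 7 from left. Merged: [1, 7]
Compare 15 vs 9: take 9 from right. Merged: [1, 7, 9]
Compare 15 vs 10: take 10 from right. Merged: [1, 7, 9, 10]
Compare 15 vs 12: take 12 from right. Merged: [1, 7, 9, 10, 12]
Append remaining from left: [15]. Merged: [1, 7, 9, 10, 12, 15]

Final merged array: [1, 7, 9, 10, 12, 15]
Total comparisons: 5

The merged array is [1, 7, 9, 10, 12, 15], requiring 5 comparisons. The merge step runs in O(n) time where n is the total number of elements.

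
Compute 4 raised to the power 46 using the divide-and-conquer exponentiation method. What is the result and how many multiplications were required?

Computing 4^46 by squaring (build up from 4^1; each line after the first costs one multiplication):

4^1 = 4
4^2 = (4^1)^2 = 4^2 = 16
4^4 = (4^2)^2 = 16^2 = 256
4^5 = 4 * 4^4 = 4 * 256 = 1024
4^10 = (4^5)^2 = 1024^2 = 1048576
4^11 = 4 * 4^10 = 4 * 1048576 = 4194304
4^22 = (4^11)^2 = 4194304^2 = 17592186044416
4^23 = 4 * 4^22 = 4 * 17592186044416 = 70368744177664
4^46 = (4^23)^2 = 70368744177664^2 = 4951760157141521099596496896

Result: 4951760157141521099596496896
Multiplications needed: 8 (8 lines after 4^1)

4^46 = 4951760157141521099596496896. Using exponentiation by squaring, this requires 8 multiplications. The key idea: if the exponent is even, square the half-power; if odd, multiply by the base once.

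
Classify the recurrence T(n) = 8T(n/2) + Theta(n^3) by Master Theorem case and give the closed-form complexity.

Master Theorem for T(n) = 8T(n/2) + O(n^3):

a = 8, b = 2, c = 3
log_b(a) = log_2(8) = 3.0000

Case 2: c = 3 = log_2(8) = 3.0000
T(n) = O(n^3 log n) = O(n^3 log n)

For T(n) = 8T(n/2) + O(n^3): log_2(8) = 3.0000. This is Case 2 of the Master Theorem (c = log_b(a), equal work at all levels), giving O(n^3 log n).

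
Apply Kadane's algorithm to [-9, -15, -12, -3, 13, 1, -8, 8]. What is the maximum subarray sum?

Using Kadane's algorithm on [-9, -15, -12, -3, 13, 1, -8, 8]:

Scanning through the array:
Position 1 (value -15): max_ending_here = -15, max_so_far = -9
Position 2 (value -12): max_ending_here = -12, max_so_far = -9
Position 3 (value -3): max_ending_here = -3, max_so_far = -3
Position 4 (value 13): max_ending_here = 13, max_so_far = 13
Position 5 (value 1): max_ending_here = 14, max_so_far = 14
Position 6 (value -8): max_ending_here = 6, max_so_far = 14
Position 7 (value 8): max_ending_here = 14, max_so_far = 14

Maximum subarray: [13, 1]
Maximum sum: 14

The maximum subarray is [13, 1] with sum 14. This subarray runs from index 4 to index 5.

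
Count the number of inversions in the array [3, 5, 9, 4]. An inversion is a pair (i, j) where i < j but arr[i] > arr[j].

Finding inversions in [3, 5, 9, 4]:

(1, 3): arr[1]=5 > arr[3]=4
(2, 3): arr[2]=9 > arr[3]=4

Total inversions: 2

The array has 2 inversion(s): (1,3), (2,3). Each pair (i,j) satisfies i < j and arr[i] > arr[j].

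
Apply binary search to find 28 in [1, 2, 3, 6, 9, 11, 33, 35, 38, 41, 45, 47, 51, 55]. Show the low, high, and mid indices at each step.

Binary search for 28 in [1, 2, 3, 6, 9, 11, 33, 35, 38, 41, 45, 47, 51, 55]:

lo=0, hi=13, mid=6, arr[mid]=33 -> 33 > 28, search left half
lo=0, hi=5, mid=2, arr[mid]=3 -> 3 < 28, search right half
lo=3, hi=5, mid=4, arr[mid]=9 -> 9 < 28, search right half
lo=5, hi=5, mid=5, arr[mid]=11 -> 11 < 28, search right half
lo=6 > hi=5, target 28 not found

Binary search determines that 28 is not in the array after 4 comparisons. The search space was exhausted without finding the target.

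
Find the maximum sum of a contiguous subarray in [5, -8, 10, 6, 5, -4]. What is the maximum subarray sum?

Using Kadane's algorithm on [5, -8, 10, 6, 5, -4]:

Scanning through the array:
Position 1 (value -8): max_ending_here = -3, max_so_far = 5
Position 2 (value 10): max_ending_here = 10, max_so_far = 10
Position 3 (value 6): max_ending_here = 16, max_so_far = 16
Position 4 (value 5): max_ending_here = 21, max_so_far = 21
Position 5 (value -4): max_ending_here = 17, max_so_far = 21

Maximum subarray: [10, 6, 5]
Maximum sum: 21

The maximum subarray is [10, 6, 5] with sum 21. This subarray runs from index 2 to index 4.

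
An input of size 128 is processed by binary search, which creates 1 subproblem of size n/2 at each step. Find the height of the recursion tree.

For divide and conquer with division factor 2:

Problem sizes at each level:
Level 0: 128
Level 1: 64
Level 2: 32
Level 3: 16
Level 4: 8
Level 5: 4
Level 6: 2
Level 7: 1

The root is level 0 and the size-1 base case is level 7 (the tree spans levels 0 through 7, i.e. 8 levels counting the root), so the depth is the number of divisions: log_2(128) = 7

The recursion tree depth is log_2(128) = 7. At each level, the problem size is divided by 2, so it takes 7 divisions to reduce to a base case of size 1. The algorithm makes 1 recursive call at each level.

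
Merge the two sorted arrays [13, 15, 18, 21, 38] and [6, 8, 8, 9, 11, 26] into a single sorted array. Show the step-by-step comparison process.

Merging process:

Compare 13 vs 6: take 6 from right. Merged: [6]
Compare 13 vs 8: take 8 from right. Merged: [6, 8]
Compare 13 vs 8: take 8 from right. Merged: [6, 8, 8]
Compare 13 vs 9: take 9 from right. Merged: [6, 8, 8, 9]
Compare 13 vs 11: take 11 from right. Merged: [6, 8, 8, 9, 11]
Compare 13 vs 26: take 13 from left. Merged: [6, 8, 8, 9, 11, 13]
Compare 15 vs 26: take 15 from left. Merged: [6, 8, 8, 9, 11, 13, 15]
Compare 18 vs 26: take 18 from left. Merged: [6, 8, 8, 9, 11, 13, 15, 18]
Compare 21 vs 26: take 21 from left. Merged: [6, 8, 8, 9, 11, 13, 15, 18, 21]
Compare 38 vs 26: take 26 from right. Merged: [6, 8, 8, 9, 11, 13, 15, 18, 21, 26]
Append remaining from left: [38]. Merged: [6, 8, 8, 9, 11, 13, 15, 18, 21, 26, 38]

Final merged array: [6, 8, 8, 9, 11, 13, 15, 18, 21, 26, 38]
Total comparisons: 10

The merged array is [6, 8, 8, 9, 11, 13, 15, 18, 21, 26, 38], requiring 10 comparisons. The merge step runs in O(n) time where n is the total number of elements.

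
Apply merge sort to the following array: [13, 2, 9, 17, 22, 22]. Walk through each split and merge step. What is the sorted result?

Merge sort trace:

Split: [13, 2, 9, 17, 22, 22] -> [13, 2, 9] and [17, 22, 22]
  Split: [13, 2, 9] -> [13] and [2, 9]
    Split: [2, 9] -> [2] and [9]
    Merge: [2] + [9] -> [2, 9]
  Merge: [13] + [2, 9] -> [2, 9, 13]
  Split: [17, 22, 22] -> [17] and [22, 22]
    Split: [22, 22] -> [22] and [22]
    Merge: [22] + [22] -> [22, 22]
  Merge: [17] + [22, 22] -> [17, 22, 22]
Merge: [2, 9, 13] + [17, 22, 22] -> [2, 9, 13, 17, 22, 22]

Final sorted array: [2, 9, 13, 17, 22, 22]

The merge sort proceeds by recursively splitting the array and merging sorted halves.
After all merges, the sorted array is [2, 9, 13, 17, 22, 22].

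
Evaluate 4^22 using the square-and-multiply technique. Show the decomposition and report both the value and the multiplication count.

Computing 4^22 by squaring (build up from 4^1; each line after the first costs one multiplication):

4^1 = 4
4^2 = (4^1)^2 = 4^2 = 16
4^4 = (4^2)^2 = 16^2 = 256
4^5 = 4 * 4^4 = 4 * 256 = 1024
4^10 = (4^5)^2 = 1024^2 = 1048576
4^11 = 4 * 4^10 = 4 * 1048576 = 4194304
4^22 = (4^11)^2 = 4194304^2 = 17592186044416

Result: 17592186044416
Multiplications needed: 6 (6 lines after 4^1)

4^22 = 17592186044416. Using exponentiation by squaring, this requires 6 multiplications. The key idea: if the exponent is even, square the half-power; if odd, multiply by the base once.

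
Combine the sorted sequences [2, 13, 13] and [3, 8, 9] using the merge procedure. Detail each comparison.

Merging process:

Compare 2 vs 3: take 2 from left. Merged: [2]
Compare 13 vs 3: take 3 from right. Merged: [2, 3]
Compare 13 vs 8: take 8 from right. Merged: [2, 3, 8]
Compare 13 vs 9: take 9 from right. Merged: [2, 3, 8, 9]
Append remaining from left: [13, 13]. Merged: [2, 3, 8, 9, 13, 13]

Final merged array: [2, 3, 8, 9, 13, 13]
Total comparisons: 4

The merged array is [2, 3, 8, 9, 13, 13], requiring 4 comparisons. The merge step runs in O(n) time where n is the total number of elements.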